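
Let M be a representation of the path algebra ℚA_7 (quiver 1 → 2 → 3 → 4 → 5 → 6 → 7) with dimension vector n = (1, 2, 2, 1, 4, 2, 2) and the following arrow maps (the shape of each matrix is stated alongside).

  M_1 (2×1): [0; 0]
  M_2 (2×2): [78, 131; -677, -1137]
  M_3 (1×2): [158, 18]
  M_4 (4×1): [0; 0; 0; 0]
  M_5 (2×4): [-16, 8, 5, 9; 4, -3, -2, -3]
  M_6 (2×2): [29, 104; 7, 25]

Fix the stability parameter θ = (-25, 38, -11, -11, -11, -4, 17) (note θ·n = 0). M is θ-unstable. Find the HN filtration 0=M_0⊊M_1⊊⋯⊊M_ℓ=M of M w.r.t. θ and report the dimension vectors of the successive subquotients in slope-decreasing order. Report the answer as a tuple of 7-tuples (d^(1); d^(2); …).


Via rank(M_{q-1}∘⋯∘M_p): M ≅ I[1,1], I[2,3], I[2,4], I[5,5]^2, I[5,7]^2.
μ_θ-semistable layers: μ^(1)=17; μ^(2)=27/2; μ^(3)=16/3; μ^(4)=-4; μ^(5)=-11; μ^(6)=-25

((0, 0, 0, 0, 0, 0, 2); (0, 1, 1, 0, 0, 0, 0); (0, 1, 1, 1, 0, 0, 0); (0, 0, 0, 0, 0, 2, 0); (0, 0, 0, 0, 4, 0, 0); (1, 0, 0, 0, 0, 0, 0))


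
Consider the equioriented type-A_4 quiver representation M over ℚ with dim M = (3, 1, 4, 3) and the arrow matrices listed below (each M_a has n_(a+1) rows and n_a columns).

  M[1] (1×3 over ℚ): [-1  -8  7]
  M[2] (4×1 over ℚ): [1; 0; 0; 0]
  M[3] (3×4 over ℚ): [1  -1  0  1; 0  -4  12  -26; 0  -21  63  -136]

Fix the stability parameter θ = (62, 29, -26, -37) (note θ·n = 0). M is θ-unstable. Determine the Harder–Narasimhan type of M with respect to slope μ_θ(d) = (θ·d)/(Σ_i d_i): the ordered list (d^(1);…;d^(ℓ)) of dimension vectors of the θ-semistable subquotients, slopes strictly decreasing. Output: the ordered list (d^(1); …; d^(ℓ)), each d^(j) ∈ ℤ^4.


Via rank(M_{q-1}∘⋯∘M_p): M ≅ I[1,1]^2, I[1,4], I[3,3], I[3,4]^2.
μ_θ-semistable layers: μ^(1)=62; μ^(2)=7; μ^(3)=-26; μ^(4)=-63/2

((2, 0, 0, 0); (1, 1, 1, 1); (0, 0, 1, 0); (0, 0, 2, 2))


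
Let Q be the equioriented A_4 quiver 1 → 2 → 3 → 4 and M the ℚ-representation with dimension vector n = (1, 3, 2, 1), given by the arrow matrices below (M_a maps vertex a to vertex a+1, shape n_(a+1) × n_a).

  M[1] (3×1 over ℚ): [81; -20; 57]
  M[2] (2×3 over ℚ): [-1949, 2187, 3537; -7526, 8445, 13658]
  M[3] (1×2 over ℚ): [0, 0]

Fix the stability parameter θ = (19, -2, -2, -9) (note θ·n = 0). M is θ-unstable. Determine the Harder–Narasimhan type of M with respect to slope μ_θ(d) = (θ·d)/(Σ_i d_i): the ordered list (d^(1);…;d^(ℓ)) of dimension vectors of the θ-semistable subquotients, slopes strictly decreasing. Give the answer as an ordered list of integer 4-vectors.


Interval decomposition of M: I[1,2], I[2,3]^2, I[4,4].
HN type (ℓ=3): μ^(1)=17/2; μ^(2)=-2; μ^(3)=-9

((1, 1, 0, 0); (0, 2, 2, 0); (0, 0, 0, 1))


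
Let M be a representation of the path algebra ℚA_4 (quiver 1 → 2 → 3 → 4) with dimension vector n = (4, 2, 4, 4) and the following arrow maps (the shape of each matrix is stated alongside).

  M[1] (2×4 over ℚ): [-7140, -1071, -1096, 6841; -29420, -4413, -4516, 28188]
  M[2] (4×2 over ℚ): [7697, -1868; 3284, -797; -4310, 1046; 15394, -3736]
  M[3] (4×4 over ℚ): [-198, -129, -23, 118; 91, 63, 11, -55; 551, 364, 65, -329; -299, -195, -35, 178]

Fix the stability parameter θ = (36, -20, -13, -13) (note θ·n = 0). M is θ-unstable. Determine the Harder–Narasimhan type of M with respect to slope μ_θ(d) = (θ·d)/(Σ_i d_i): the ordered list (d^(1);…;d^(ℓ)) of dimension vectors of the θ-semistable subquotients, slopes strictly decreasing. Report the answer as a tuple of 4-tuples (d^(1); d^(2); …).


Interval decomposition of M: I[1,1]^2, I[1,4]^2, I[3,4]^2.
HN type (ℓ=3): μ^(1)=36; μ^(2)=-5/2; μ^(3)=-13

((2, 0, 0, 0); (2, 2, 2, 2); (0, 0, 2, 2))


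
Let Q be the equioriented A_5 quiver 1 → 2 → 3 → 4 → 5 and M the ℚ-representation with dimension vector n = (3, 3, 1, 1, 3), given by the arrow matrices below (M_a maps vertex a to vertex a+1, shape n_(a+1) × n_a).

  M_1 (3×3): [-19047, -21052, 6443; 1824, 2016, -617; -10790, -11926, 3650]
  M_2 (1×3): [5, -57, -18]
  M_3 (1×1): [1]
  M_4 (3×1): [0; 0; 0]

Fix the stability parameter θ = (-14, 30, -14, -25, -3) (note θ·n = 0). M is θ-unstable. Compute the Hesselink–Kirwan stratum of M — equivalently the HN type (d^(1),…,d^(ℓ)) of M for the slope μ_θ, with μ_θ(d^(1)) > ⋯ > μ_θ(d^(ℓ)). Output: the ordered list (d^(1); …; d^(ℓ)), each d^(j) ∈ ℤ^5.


Barcode: M ≅ I[1,2]^2, I[1,4], I[5,5]^3. HN layers by μ_θ (3 steps, strictly decreasing):
  μ^(1)=30; μ^(2)=-3; μ^(3)=-14

((0, 2, 0, 0, 0); (0, 1, 1, 1, 3); (3, 0, 0, 0, 0))


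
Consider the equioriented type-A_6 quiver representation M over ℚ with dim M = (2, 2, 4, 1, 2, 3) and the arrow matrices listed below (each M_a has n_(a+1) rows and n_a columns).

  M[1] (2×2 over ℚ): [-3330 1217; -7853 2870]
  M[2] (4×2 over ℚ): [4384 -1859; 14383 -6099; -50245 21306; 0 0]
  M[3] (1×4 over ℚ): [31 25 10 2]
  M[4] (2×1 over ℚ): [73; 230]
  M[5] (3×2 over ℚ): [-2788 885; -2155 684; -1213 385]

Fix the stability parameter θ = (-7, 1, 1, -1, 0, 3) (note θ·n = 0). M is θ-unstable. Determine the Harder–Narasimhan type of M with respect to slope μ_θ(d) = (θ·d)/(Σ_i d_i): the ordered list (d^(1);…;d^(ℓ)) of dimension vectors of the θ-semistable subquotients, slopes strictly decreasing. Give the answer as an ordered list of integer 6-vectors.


Interval decomposition of M: I[1,3], I[1,6], I[3,3]^2, I[5,6], I[6,6].
HN type (ℓ=5): μ^(1)=3; μ^(2)=1; μ^(3)=1/4; μ^(4)=0; μ^(5)=-7

((0, 0, 0, 0, 0, 3); (0, 1, 3, 0, 0, 0); (0, 1, 1, 1, 1, 0); (0, 0, 0, 0, 1, 0); (2, 0, 0, 0, 0, 0))


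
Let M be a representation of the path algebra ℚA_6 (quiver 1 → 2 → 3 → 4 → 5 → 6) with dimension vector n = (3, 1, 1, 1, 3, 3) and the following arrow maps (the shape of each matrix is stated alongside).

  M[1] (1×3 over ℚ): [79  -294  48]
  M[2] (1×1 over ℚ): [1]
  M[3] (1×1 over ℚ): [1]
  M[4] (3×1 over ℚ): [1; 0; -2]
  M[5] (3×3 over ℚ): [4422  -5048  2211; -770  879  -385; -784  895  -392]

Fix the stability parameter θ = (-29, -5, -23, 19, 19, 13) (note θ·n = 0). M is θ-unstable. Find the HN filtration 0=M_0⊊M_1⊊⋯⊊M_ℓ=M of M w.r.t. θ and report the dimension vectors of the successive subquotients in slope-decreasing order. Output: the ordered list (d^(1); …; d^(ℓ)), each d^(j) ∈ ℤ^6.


Barcode: M ≅ I[1,1]^2, I[1,5], I[5,6]^2, I[6,6]. HN layers by μ_θ (5 steps, strictly decreasing):
  μ^(1)=19; μ^(2)=16; μ^(3)=13; μ^(4)=-14; μ^(5)=-29

((0, 0, 0, 1, 1, 0); (0, 0, 0, 0, 2, 2); (0, 0, 0, 0, 0, 1); (0, 1, 1, 0, 0, 0); (3, 0, 0, 0, 0, 0))


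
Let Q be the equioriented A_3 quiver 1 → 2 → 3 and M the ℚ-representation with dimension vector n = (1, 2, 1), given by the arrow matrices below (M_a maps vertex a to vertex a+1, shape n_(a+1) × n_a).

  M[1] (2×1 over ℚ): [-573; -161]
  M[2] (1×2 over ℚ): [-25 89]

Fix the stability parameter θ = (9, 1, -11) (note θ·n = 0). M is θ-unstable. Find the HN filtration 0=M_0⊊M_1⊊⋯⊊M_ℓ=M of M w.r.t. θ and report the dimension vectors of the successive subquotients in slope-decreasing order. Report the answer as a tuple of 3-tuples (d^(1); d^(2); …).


Via rank(M_{q-1}∘⋯∘M_p): M ≅ I[1,3], I[2,2].
μ_θ-semistable layers: μ^(1)=1; μ^(2)=-1/3

((0, 1, 0); (1, 1, 1))


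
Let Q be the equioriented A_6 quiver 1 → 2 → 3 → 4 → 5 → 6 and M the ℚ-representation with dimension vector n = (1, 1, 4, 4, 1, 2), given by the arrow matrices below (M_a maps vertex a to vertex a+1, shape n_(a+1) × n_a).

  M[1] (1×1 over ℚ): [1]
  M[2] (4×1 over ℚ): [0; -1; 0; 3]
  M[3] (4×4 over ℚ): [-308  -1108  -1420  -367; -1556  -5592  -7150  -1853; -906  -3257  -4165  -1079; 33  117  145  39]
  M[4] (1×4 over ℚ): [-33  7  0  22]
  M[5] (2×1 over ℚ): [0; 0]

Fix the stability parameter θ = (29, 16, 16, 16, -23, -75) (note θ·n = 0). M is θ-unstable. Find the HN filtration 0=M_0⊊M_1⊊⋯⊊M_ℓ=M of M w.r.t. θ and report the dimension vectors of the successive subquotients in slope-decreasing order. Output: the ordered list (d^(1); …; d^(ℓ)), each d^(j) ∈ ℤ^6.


Interval decomposition of M: I[1,4], I[3,4]^2, I[3,5], I[6,6]^2.
HN type (ℓ=4): μ^(1)=77/4; μ^(2)=16; μ^(3)=3; μ^(4)=-75

((1, 1, 1, 1, 0, 0); (0, 0, 2, 2, 0, 0); (0, 0, 1, 1, 1, 0); (0, 0, 0, 0, 0, 2))


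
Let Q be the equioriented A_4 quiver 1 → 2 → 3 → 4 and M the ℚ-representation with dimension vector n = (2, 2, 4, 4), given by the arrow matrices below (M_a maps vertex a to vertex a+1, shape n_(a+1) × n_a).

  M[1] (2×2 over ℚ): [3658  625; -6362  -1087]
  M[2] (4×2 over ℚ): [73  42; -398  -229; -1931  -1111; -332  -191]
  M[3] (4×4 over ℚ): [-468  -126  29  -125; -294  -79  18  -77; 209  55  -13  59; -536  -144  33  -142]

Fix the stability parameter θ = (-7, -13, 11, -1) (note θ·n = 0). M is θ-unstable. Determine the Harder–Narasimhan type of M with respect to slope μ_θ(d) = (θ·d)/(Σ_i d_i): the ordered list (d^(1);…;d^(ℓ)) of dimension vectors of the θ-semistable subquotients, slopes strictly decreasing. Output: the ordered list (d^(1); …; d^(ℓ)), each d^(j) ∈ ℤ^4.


Interval decomposition of M: I[1,4]^2, I[3,4]^2.
HN type (ℓ=2): μ^(1)=5; μ^(2)=-10

((0, 0, 4, 4); (2, 2, 0, 0))


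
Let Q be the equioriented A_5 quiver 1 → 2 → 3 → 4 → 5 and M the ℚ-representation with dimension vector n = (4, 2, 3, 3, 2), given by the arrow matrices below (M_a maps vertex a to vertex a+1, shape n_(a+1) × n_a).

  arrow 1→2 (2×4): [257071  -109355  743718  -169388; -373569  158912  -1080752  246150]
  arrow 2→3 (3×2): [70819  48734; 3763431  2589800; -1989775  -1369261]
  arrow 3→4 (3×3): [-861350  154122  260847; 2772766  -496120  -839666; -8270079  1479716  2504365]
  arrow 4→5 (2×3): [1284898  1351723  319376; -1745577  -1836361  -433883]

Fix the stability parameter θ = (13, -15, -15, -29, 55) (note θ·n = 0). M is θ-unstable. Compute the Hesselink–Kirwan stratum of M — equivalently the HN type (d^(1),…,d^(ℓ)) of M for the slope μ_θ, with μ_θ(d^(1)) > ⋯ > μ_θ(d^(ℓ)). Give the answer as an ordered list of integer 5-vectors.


Via rank(M_{q-1}∘⋯∘M_p): M ≅ I[1,1]^2, I[1,4], I[1,5], I[3,3], I[4,5].
μ_θ-semistable layers: μ^(1)=55; μ^(2)=13; μ^(3)=-23/2; μ^(4)=-15; μ^(5)=-29

((0, 0, 0, 0, 2); (2, 0, 0, 0, 0); (2, 2, 2, 2, 0); (0, 0, 1, 0, 0); (0, 0, 0, 1, 0))


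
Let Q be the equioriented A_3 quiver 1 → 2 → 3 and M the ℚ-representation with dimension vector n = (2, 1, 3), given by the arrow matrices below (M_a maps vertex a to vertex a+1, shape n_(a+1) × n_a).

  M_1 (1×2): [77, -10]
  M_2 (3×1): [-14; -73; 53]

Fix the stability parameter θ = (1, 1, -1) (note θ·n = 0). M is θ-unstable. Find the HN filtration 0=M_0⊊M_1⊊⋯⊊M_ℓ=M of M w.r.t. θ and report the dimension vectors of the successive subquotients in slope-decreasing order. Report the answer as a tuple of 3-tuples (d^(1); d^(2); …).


Interval decomposition of M: I[1,1], I[1,3], I[3,3]^2.
HN type (ℓ=3): μ^(1)=1; μ^(2)=1/3; μ^(3)=-1

((1, 0, 0); (1, 1, 1); (0, 0, 2))


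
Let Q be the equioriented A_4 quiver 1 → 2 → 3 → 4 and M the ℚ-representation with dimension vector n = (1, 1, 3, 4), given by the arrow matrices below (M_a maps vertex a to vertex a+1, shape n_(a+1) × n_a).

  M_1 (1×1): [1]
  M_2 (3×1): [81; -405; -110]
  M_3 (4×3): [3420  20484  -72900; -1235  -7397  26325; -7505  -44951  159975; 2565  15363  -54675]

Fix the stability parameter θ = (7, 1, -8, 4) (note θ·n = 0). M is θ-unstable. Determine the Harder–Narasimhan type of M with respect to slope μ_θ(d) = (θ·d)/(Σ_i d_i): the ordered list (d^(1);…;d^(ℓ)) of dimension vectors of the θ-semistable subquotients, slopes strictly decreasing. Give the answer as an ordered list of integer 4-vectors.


Via rank(M_{q-1}∘⋯∘M_p): M ≅ I[1,3], I[3,3], I[3,4], I[4,4]^3.
μ_θ-semistable layers: μ^(1)=4; μ^(2)=0; μ^(3)=-8

((0, 0, 0, 4); (1, 1, 1, 0); (0, 0, 2, 0))


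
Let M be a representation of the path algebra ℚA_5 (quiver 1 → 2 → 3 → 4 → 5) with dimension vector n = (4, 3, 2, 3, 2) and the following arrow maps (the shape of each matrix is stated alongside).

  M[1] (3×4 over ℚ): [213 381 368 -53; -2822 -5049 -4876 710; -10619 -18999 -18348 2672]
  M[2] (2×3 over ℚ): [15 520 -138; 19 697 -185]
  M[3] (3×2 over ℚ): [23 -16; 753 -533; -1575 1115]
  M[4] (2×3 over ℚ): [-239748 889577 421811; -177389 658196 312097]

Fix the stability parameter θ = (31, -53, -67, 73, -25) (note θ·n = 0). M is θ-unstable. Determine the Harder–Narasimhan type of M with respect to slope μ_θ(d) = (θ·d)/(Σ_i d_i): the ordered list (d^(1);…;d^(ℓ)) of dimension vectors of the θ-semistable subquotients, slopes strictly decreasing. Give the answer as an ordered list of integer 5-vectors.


Via rank(M_{q-1}∘⋯∘M_p): M ≅ I[1,1], I[1,2], I[1,4], I[1,5], I[4,5].
μ_θ-semistable layers: μ^(1)=73; μ^(2)=31; μ^(3)=24; μ^(4)=-11; μ^(5)=-89/3

((0, 0, 0, 1, 0); (1, 0, 0, 0, 0); (0, 0, 0, 2, 2); (1, 1, 0, 0, 0); (2, 2, 2, 0, 0))


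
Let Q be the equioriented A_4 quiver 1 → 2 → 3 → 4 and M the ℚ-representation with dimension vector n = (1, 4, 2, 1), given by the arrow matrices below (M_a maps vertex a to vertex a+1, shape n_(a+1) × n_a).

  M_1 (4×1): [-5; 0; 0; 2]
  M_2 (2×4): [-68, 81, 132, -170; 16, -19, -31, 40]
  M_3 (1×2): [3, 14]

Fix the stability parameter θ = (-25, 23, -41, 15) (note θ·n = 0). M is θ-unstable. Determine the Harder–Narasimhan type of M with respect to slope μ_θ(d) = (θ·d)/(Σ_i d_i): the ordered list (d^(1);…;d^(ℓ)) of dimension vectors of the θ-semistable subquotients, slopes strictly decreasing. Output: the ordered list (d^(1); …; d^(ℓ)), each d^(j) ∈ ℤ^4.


Barcode: M ≅ I[1,2], I[2,2], I[2,3], I[2,4]. HN layers by μ_θ (4 steps, strictly decreasing):
  μ^(1)=23; μ^(2)=15; μ^(3)=-9; μ^(4)=-25

((0, 2, 0, 0); (0, 0, 0, 1); (0, 2, 2, 0); (1, 0, 0, 0))


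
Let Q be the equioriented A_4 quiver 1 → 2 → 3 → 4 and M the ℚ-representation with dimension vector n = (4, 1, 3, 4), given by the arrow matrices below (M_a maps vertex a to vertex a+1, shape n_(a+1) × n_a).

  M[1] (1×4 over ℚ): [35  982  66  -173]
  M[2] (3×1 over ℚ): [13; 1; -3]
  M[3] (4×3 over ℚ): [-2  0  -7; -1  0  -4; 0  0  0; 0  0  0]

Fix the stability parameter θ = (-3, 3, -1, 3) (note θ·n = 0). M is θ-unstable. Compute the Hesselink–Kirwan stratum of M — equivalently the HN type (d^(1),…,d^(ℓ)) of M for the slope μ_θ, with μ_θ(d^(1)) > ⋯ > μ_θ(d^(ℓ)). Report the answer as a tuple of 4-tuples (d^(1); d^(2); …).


Via rank(M_{q-1}∘⋯∘M_p): M ≅ I[1,1]^3, I[1,4], I[3,3], I[3,4], I[4,4]^2.
μ_θ-semistable layers: μ^(1)=3; μ^(2)=1; μ^(3)=-1; μ^(4)=-3

((0, 0, 0, 4); (0, 1, 1, 0); (0, 0, 2, 0); (4, 0, 0, 0))


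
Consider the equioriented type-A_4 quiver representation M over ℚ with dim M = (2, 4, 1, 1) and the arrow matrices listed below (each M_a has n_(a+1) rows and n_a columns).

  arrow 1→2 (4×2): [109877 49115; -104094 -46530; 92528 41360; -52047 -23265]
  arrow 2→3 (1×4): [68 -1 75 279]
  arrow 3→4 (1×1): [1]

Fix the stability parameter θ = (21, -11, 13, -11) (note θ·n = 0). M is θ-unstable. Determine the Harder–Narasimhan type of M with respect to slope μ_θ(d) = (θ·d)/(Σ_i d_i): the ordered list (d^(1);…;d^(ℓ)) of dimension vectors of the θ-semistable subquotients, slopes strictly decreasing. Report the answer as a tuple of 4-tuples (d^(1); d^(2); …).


Barcode: M ≅ I[1,1], I[1,4], I[2,2]^3. HN layers by μ_θ (3 steps, strictly decreasing):
  μ^(1)=21; μ^(2)=3; μ^(3)=-11

((1, 0, 0, 0); (1, 1, 1, 1); (0, 3, 0, 0))


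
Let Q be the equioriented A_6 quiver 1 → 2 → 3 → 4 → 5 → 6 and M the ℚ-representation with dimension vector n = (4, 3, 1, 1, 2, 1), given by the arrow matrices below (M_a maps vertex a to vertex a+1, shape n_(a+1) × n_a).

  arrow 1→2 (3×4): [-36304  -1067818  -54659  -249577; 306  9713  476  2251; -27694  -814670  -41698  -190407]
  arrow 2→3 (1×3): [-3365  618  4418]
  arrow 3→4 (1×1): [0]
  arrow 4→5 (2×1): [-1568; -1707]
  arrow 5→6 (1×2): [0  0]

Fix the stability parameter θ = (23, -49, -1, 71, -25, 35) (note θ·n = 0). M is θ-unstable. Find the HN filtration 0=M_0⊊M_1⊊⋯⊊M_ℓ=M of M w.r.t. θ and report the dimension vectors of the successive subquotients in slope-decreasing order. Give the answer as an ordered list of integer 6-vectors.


Via rank(M_{q-1}∘⋯∘M_p): M ≅ I[1,1], I[1,2]^2, I[1,3], I[4,5], I[5,5], I[6,6].
μ_θ-semistable layers: μ^(1)=35; μ^(2)=23; μ^(3)=-1; μ^(4)=-13; μ^(5)=-25

((0, 0, 0, 0, 0, 1); (1, 0, 0, 1, 1, 0); (0, 0, 1, 0, 0, 0); (3, 3, 0, 0, 0, 0); (0, 0, 0, 0, 1, 0))


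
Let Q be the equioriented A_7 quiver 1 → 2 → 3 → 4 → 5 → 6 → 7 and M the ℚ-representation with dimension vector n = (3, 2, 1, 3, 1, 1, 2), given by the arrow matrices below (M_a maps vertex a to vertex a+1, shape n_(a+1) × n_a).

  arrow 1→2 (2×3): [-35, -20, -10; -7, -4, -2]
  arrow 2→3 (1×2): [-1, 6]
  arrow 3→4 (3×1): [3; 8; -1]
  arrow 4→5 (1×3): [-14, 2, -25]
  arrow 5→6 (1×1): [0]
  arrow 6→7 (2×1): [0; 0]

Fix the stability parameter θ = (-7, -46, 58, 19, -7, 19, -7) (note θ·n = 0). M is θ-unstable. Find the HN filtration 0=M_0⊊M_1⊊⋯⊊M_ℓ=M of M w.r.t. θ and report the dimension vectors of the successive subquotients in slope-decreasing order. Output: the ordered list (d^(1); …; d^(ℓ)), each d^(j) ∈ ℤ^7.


Via rank(M_{q-1}∘⋯∘M_p): M ≅ I[1,1]^2, I[1,5], I[2,2], I[4,4]^2, I[6,6], I[7,7]^2.
μ_θ-semistable layers: μ^(1)=70/3; μ^(2)=19; μ^(3)=-7; μ^(4)=-53/2; μ^(5)=-46

((0, 0, 1, 1, 1, 0, 0); (0, 0, 0, 2, 0, 1, 0); (2, 0, 0, 0, 0, 0, 2); (1, 1, 0, 0, 0, 0, 0); (0, 1, 0, 0, 0, 0, 0))


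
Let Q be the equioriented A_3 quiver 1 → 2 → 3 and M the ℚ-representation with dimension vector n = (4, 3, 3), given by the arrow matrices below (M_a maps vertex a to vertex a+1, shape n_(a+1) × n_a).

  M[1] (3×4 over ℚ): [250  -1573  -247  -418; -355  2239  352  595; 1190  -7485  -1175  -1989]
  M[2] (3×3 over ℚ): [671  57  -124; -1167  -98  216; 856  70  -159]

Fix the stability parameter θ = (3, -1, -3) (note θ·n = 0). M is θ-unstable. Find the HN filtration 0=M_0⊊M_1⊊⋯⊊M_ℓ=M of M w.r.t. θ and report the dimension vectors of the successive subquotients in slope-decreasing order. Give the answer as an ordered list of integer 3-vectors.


Interval decomposition of M: I[1,1], I[1,3]^3.
HN type (ℓ=2): μ^(1)=3; μ^(2)=-1/3

((1, 0, 0); (3, 3, 3))


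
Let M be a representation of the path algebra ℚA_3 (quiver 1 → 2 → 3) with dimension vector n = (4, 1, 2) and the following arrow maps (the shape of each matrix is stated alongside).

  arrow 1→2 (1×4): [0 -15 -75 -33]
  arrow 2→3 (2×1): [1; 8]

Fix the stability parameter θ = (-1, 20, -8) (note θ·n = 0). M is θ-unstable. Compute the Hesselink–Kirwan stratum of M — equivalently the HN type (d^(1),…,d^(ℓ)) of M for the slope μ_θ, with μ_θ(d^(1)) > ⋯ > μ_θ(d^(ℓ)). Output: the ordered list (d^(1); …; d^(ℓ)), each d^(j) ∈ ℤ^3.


Via rank(M_{q-1}∘⋯∘M_p): M ≅ I[1,1]^3, I[1,3], I[3,3].
μ_θ-semistable layers: μ^(1)=6; μ^(2)=-1; μ^(3)=-8

((0, 1, 1); (4, 0, 0); (0, 0, 1))


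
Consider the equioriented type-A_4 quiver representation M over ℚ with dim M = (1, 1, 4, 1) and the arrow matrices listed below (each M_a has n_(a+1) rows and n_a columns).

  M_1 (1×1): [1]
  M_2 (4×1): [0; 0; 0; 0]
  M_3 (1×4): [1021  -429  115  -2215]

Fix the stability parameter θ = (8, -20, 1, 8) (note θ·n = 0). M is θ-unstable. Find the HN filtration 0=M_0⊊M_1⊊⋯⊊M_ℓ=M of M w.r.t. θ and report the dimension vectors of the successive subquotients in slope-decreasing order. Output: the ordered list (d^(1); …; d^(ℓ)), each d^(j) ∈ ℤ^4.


Barcode: M ≅ I[1,2], I[3,3]^3, I[3,4]. HN layers by μ_θ (3 steps, strictly decreasing):
  μ^(1)=8; μ^(2)=1; μ^(3)=-6

((0, 0, 0, 1); (0, 0, 4, 0); (1, 1, 0, 0))


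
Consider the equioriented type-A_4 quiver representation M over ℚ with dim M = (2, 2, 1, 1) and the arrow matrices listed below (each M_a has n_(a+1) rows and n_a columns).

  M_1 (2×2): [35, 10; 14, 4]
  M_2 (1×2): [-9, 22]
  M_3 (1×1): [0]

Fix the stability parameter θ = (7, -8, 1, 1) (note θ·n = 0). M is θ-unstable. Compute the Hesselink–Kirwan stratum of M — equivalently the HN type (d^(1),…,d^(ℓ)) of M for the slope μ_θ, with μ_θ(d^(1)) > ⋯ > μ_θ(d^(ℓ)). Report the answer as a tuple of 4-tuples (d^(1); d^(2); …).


Barcode: M ≅ I[1,1], I[1,3], I[2,2], I[4,4]. HN layers by μ_θ (4 steps, strictly decreasing):
  μ^(1)=7; μ^(2)=1; μ^(3)=-1/2; μ^(4)=-8

((1, 0, 0, 0); (0, 0, 1, 1); (1, 1, 0, 0); (0, 1, 0, 0))


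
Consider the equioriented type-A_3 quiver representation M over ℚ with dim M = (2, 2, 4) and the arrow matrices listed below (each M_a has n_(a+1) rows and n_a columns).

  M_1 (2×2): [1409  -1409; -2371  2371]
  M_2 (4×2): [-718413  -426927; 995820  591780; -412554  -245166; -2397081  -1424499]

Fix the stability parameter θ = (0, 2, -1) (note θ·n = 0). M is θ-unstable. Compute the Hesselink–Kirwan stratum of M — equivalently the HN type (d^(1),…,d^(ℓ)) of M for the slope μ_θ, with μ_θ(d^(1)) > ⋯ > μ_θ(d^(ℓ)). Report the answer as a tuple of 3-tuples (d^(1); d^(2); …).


Interval decomposition of M: I[1,1], I[1,2], I[2,3], I[3,3]^3.
HN type (ℓ=4): μ^(1)=2; μ^(2)=1/2; μ^(3)=0; μ^(4)=-1

((0, 1, 0); (0, 1, 1); (2, 0, 0); (0, 0, 3))


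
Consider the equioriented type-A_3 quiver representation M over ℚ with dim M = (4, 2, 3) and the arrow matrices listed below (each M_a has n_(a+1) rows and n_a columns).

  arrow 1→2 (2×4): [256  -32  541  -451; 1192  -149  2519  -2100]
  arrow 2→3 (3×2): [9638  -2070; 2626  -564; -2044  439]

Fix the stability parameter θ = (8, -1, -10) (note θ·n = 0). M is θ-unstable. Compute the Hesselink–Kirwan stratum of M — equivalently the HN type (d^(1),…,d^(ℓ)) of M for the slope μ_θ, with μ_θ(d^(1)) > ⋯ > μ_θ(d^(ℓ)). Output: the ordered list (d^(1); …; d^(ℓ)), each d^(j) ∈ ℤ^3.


Barcode: M ≅ I[1,1]^2, I[1,3]^2, I[3,3]. HN layers by μ_θ (3 steps, strictly decreasing):
  μ^(1)=8; μ^(2)=-1; μ^(3)=-10

((2, 0, 0); (2, 2, 2); (0, 0, 1))


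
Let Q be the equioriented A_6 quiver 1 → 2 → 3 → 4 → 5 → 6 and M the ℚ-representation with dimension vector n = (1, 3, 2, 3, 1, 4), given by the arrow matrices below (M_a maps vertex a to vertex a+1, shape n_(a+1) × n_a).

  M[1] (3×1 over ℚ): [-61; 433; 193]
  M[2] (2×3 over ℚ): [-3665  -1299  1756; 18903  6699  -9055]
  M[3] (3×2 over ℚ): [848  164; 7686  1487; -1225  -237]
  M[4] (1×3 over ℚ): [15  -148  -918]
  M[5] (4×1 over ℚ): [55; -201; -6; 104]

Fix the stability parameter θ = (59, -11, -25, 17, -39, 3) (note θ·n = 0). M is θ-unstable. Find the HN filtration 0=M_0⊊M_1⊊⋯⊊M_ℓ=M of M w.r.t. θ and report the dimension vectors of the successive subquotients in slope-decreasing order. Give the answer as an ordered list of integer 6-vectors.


Via rank(M_{q-1}∘⋯∘M_p): M ≅ I[1,6], I[2,2], I[2,4], I[4,4], I[6,6]^3.
μ_θ-semistable layers: μ^(1)=17; μ^(2)=3; μ^(3)=1/5; μ^(4)=-11; μ^(5)=-18

((0, 0, 0, 2, 0, 0); (0, 0, 0, 0, 0, 4); (1, 1, 1, 1, 1, 0); (0, 1, 0, 0, 0, 0); (0, 1, 1, 0, 0, 0))


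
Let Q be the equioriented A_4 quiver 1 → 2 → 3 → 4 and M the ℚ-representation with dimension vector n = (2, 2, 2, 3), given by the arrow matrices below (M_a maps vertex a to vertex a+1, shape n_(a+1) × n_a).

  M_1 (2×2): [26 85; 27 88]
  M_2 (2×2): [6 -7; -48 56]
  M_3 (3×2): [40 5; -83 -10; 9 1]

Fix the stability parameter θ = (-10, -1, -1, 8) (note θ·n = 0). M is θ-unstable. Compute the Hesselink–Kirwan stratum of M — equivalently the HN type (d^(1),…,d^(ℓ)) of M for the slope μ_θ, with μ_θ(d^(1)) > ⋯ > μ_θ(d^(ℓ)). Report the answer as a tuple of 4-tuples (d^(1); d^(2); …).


Barcode: M ≅ I[1,2], I[1,4], I[3,4], I[4,4]. HN layers by μ_θ (3 steps, strictly decreasing):
  μ^(1)=8; μ^(2)=-1; μ^(3)=-10

((0, 0, 0, 3); (0, 2, 2, 0); (2, 0, 0, 0))


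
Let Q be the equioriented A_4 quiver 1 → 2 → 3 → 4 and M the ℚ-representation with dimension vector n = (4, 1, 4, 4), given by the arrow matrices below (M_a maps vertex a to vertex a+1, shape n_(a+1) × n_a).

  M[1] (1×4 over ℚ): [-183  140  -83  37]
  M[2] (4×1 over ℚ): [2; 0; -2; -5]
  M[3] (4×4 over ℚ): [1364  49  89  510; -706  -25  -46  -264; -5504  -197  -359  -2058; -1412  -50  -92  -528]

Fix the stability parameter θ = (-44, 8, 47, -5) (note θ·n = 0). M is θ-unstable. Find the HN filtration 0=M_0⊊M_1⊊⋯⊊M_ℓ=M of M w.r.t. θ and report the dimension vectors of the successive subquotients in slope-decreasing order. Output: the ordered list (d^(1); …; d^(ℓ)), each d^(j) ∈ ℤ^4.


Interval decomposition of M: I[1,1]^3, I[1,3], I[3,3], I[3,4]^2, I[4,4]^2.
HN type (ℓ=5): μ^(1)=47; μ^(2)=21; μ^(3)=8; μ^(4)=-5; μ^(5)=-44

((0, 0, 2, 0); (0, 0, 2, 2); (0, 1, 0, 0); (0, 0, 0, 2); (4, 0, 0, 0))


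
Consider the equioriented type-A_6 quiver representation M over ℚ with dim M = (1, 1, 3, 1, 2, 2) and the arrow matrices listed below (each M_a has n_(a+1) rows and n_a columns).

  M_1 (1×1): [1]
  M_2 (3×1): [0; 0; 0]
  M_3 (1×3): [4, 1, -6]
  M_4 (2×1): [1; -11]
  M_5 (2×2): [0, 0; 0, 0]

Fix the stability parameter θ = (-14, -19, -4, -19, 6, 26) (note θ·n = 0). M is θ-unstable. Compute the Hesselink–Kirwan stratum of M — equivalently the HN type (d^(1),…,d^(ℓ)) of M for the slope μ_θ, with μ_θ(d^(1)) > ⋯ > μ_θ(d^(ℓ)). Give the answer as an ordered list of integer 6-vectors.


Via rank(M_{q-1}∘⋯∘M_p): M ≅ I[1,2], I[3,3]^2, I[3,5], I[5,5], I[6,6]^2.
μ_θ-semistable layers: μ^(1)=26; μ^(2)=6; μ^(3)=-4; μ^(4)=-23/2; μ^(5)=-33/2

((0, 0, 0, 0, 0, 2); (0, 0, 0, 0, 2, 0); (0, 0, 2, 0, 0, 0); (0, 0, 1, 1, 0, 0); (1, 1, 0, 0, 0, 0))


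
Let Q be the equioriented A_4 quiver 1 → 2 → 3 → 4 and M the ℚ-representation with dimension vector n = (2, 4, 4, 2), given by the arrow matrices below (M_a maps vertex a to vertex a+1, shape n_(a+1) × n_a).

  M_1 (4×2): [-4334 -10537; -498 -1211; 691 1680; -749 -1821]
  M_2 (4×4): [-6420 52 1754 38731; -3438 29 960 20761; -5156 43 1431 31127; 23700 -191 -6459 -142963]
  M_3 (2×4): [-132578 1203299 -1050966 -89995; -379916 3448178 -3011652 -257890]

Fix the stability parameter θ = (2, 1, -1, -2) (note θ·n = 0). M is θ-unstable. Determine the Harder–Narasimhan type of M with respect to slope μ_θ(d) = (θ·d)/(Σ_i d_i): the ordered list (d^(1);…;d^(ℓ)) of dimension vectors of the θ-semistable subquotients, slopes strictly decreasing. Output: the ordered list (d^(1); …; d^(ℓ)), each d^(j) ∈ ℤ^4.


Interval decomposition of M: I[1,3], I[1,4], I[2,2], I[2,3], I[3,3], I[4,4].
HN type (ℓ=5): μ^(1)=1; μ^(2)=2/3; μ^(3)=0; μ^(4)=-1; μ^(5)=-2

((0, 1, 0, 0); (1, 1, 1, 0); (1, 2, 2, 1); (0, 0, 1, 0); (0, 0, 0, 1))


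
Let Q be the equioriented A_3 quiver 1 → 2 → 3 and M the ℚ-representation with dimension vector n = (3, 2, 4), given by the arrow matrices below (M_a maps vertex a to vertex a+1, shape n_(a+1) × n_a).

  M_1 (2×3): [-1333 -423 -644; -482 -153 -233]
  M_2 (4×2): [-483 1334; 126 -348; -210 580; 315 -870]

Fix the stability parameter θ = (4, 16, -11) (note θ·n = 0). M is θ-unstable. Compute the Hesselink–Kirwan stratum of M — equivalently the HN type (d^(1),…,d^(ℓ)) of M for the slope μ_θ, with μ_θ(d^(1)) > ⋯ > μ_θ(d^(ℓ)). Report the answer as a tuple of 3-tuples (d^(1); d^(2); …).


Via rank(M_{q-1}∘⋯∘M_p): M ≅ I[1,1], I[1,2], I[1,3], I[3,3]^3.
μ_θ-semistable layers: μ^(1)=16; μ^(2)=4; μ^(3)=3; μ^(4)=-11

((0, 1, 0); (2, 0, 0); (1, 1, 1); (0, 0, 3))


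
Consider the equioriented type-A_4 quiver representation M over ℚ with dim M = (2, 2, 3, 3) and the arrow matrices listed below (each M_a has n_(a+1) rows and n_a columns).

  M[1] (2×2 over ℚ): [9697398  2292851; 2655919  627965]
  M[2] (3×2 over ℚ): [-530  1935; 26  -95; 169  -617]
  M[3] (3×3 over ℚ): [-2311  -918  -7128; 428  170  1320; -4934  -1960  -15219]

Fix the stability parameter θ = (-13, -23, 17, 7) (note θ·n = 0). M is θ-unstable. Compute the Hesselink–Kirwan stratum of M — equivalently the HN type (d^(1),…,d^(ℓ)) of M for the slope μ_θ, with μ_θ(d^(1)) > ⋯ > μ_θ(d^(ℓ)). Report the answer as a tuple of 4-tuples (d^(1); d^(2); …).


Barcode: M ≅ I[1,4]^2, I[3,4]. HN layers by μ_θ (2 steps, strictly decreasing):
  μ^(1)=12; μ^(2)=-18

((0, 0, 3, 3); (2, 2, 0, 0))


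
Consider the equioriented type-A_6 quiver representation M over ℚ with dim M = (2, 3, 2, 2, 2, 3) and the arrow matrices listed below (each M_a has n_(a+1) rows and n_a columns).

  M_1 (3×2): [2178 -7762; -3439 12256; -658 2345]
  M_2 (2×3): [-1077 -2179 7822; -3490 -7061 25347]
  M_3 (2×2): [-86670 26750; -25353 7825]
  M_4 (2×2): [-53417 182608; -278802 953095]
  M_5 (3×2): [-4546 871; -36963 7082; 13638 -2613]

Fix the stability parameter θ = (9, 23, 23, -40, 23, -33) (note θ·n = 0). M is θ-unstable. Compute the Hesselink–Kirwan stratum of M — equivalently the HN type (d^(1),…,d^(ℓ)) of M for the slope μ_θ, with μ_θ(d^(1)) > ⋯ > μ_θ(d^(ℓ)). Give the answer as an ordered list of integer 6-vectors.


Barcode: M ≅ I[1,3], I[1,6], I[2,2], I[4,6], I[6,6]. HN layers by μ_θ (6 steps, strictly decreasing):
  μ^(1)=23; μ^(2)=9; μ^(3)=5/6; μ^(4)=-5; μ^(5)=-33; μ^(6)=-40

((0, 2, 1, 0, 0, 0); (1, 0, 0, 0, 0, 0); (1, 1, 1, 1, 1, 1); (0, 0, 0, 0, 1, 1); (0, 0, 0, 0, 0, 1); (0, 0, 0, 1, 0, 0))


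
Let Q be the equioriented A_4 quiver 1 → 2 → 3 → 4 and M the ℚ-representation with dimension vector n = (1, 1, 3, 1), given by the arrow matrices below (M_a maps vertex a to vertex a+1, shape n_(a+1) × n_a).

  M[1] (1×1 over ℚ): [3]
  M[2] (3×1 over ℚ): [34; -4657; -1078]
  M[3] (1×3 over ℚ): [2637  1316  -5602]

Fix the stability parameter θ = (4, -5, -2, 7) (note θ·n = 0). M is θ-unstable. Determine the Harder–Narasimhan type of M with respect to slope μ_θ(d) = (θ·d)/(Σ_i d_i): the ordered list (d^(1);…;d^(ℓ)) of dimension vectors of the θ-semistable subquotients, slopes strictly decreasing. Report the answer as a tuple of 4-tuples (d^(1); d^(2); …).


Barcode: M ≅ I[1,4], I[3,3]^2. HN layers by μ_θ (3 steps, strictly decreasing):
  μ^(1)=7; μ^(2)=-1; μ^(3)=-2

((0, 0, 0, 1); (1, 1, 1, 0); (0, 0, 2, 0))


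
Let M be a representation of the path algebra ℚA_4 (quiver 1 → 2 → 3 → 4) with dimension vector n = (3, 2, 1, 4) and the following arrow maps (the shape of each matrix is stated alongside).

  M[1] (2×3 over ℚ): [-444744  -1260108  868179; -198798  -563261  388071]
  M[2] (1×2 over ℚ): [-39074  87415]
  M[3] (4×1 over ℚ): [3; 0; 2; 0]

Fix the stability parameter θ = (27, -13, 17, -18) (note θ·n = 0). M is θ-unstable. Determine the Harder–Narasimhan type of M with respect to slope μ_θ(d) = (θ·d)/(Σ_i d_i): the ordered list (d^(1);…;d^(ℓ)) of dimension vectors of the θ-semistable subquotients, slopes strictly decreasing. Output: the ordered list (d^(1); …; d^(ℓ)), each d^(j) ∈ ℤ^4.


Barcode: M ≅ I[1,1], I[1,2], I[1,4], I[4,4]^3. HN layers by μ_θ (4 steps, strictly decreasing):
  μ^(1)=27; μ^(2)=7; μ^(3)=13/4; μ^(4)=-18

((1, 0, 0, 0); (1, 1, 0, 0); (1, 1, 1, 1); (0, 0, 0, 3))


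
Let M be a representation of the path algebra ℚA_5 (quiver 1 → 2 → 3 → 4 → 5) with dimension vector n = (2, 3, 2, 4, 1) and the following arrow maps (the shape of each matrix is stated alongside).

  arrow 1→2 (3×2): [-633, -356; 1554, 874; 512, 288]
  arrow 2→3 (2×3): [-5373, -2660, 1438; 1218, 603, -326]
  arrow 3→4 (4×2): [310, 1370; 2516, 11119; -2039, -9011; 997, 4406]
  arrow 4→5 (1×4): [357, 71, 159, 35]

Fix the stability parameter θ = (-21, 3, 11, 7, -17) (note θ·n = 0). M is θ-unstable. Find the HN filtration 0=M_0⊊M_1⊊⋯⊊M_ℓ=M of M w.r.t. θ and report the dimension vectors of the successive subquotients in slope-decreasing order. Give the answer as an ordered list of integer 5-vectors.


Via rank(M_{q-1}∘⋯∘M_p): M ≅ I[1,4]^2, I[2,2], I[4,4], I[4,5].
μ_θ-semistable layers: μ^(1)=9; μ^(2)=7; μ^(3)=3; μ^(4)=-5; μ^(5)=-21

((0, 0, 2, 2, 0); (0, 0, 0, 1, 0); (0, 3, 0, 0, 0); (0, 0, 0, 1, 1); (2, 0, 0, 0, 0))


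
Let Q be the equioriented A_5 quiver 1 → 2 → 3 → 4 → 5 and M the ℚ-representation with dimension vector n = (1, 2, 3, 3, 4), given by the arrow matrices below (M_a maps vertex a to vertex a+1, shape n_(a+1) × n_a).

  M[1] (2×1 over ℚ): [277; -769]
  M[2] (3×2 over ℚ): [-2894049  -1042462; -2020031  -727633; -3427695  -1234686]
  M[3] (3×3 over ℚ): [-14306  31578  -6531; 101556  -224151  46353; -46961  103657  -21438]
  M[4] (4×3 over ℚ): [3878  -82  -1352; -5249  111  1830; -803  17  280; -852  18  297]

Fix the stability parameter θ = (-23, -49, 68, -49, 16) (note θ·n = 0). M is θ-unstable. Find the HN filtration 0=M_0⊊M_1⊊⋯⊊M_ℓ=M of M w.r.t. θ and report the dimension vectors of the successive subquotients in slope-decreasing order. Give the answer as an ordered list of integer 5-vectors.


Barcode: M ≅ I[1,5], I[2,5], I[3,4], I[5,5]^2. HN layers by μ_θ (4 steps, strictly decreasing):
  μ^(1)=16; μ^(2)=19/2; μ^(3)=-36; μ^(4)=-49

((0, 0, 0, 0, 4); (0, 0, 3, 3, 0); (1, 1, 0, 0, 0); (0, 1, 0, 0, 0))


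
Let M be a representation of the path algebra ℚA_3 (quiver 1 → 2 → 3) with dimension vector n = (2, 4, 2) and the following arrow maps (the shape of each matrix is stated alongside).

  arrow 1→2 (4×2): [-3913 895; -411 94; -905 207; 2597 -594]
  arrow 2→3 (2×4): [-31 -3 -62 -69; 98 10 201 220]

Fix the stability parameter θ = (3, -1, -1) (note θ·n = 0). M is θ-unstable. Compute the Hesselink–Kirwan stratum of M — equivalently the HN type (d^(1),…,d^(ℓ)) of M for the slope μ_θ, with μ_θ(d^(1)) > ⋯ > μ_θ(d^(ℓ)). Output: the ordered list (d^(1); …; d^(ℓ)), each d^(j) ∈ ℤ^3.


Via rank(M_{q-1}∘⋯∘M_p): M ≅ I[1,3]^2, I[2,2]^2.
μ_θ-semistable layers: μ^(1)=1/3; μ^(2)=-1

((2, 2, 2); (0, 2, 0))


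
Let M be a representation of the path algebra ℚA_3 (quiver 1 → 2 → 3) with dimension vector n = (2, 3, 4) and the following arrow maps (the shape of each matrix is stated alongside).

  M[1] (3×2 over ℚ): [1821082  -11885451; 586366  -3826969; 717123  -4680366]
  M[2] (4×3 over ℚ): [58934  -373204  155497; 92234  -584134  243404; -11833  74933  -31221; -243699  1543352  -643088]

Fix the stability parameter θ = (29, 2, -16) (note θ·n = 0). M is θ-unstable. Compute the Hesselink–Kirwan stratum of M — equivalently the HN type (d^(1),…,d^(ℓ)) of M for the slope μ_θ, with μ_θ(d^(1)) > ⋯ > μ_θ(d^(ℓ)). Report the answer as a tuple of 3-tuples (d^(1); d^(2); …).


Via rank(M_{q-1}∘⋯∘M_p): M ≅ I[1,3]^2, I[2,3], I[3,3].
μ_θ-semistable layers: μ^(1)=5; μ^(2)=-7; μ^(3)=-16

((2, 2, 2); (0, 1, 1); (0, 0, 1))


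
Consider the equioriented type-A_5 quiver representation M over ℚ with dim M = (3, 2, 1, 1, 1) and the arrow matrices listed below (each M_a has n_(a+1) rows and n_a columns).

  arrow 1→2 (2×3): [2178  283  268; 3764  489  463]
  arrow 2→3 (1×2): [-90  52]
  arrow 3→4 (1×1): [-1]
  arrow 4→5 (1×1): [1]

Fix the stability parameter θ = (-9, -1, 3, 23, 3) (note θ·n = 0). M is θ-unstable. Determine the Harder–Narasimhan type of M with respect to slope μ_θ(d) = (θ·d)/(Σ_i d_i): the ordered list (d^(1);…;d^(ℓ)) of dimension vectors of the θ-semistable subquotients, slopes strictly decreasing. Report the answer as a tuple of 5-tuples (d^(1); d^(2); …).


Barcode: M ≅ I[1,1], I[1,2], I[1,5]. HN layers by μ_θ (4 steps, strictly decreasing):
  μ^(1)=13; μ^(2)=3; μ^(3)=-1; μ^(4)=-9

((0, 0, 0, 1, 1); (0, 0, 1, 0, 0); (0, 2, 0, 0, 0); (3, 0, 0, 0, 0))


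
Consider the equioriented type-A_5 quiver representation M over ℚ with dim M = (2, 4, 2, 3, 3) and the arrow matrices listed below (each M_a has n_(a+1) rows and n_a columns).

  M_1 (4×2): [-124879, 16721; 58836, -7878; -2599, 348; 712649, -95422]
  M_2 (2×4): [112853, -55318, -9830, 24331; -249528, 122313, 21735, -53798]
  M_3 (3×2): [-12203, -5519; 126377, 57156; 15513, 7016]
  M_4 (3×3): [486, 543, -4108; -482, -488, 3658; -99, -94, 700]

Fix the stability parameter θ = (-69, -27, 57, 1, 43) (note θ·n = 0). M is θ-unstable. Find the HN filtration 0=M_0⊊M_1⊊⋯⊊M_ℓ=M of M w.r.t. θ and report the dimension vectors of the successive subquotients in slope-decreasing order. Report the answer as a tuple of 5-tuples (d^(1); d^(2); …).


Interval decomposition of M: I[1,5]^2, I[2,2]^2, I[4,5].
HN type (ℓ=5): μ^(1)=43; μ^(2)=29; μ^(3)=1; μ^(4)=-27; μ^(5)=-69

((0, 0, 0, 0, 3); (0, 0, 2, 2, 0); (0, 0, 0, 1, 0); (0, 4, 0, 0, 0); (2, 0, 0, 0, 0))


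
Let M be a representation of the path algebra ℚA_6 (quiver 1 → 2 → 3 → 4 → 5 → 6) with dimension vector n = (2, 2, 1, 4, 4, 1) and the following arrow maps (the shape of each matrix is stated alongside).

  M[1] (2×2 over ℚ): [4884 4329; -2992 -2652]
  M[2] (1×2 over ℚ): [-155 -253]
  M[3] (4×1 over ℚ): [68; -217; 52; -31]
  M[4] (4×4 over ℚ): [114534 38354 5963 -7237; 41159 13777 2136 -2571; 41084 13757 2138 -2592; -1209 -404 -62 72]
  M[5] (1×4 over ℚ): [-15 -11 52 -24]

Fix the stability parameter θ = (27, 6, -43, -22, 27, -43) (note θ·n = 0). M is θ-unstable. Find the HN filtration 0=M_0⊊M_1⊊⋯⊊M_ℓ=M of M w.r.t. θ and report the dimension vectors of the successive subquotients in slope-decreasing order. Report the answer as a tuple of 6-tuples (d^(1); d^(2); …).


Interval decomposition of M: I[1,1], I[1,6], I[2,2], I[4,5]^3.
HN type (ℓ=4): μ^(1)=27; μ^(2)=6; μ^(3)=-8; μ^(4)=-22

((1, 0, 0, 0, 3, 0); (0, 1, 0, 0, 0, 0); (1, 1, 1, 1, 1, 1); (0, 0, 0, 3, 0, 0))


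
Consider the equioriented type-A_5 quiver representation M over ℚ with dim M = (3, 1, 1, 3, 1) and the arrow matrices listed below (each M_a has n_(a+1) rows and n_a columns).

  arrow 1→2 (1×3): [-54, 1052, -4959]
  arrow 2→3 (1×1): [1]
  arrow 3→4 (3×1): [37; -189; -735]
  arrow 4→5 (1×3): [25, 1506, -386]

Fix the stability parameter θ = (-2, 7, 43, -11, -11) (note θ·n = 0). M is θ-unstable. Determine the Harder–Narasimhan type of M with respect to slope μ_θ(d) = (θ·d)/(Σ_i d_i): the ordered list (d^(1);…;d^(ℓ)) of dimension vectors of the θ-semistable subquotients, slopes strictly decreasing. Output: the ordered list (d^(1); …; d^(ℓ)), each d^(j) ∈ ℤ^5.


Barcode: M ≅ I[1,1]^2, I[1,5], I[4,4]^2. HN layers by μ_θ (3 steps, strictly decreasing):
  μ^(1)=7; μ^(2)=-2; μ^(3)=-11

((0, 1, 1, 1, 1); (3, 0, 0, 0, 0); (0, 0, 0, 2, 0))


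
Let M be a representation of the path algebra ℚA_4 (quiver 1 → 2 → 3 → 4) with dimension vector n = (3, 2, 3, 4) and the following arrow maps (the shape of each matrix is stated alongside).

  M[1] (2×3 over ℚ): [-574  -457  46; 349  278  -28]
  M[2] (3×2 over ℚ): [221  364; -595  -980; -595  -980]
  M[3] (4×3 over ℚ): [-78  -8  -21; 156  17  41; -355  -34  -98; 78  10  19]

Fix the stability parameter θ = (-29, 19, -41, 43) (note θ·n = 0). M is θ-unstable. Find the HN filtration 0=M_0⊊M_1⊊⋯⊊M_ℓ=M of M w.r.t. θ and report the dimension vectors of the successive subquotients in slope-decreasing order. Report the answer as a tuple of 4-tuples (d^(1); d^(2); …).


Via rank(M_{q-1}∘⋯∘M_p): M ≅ I[1,1], I[1,2], I[1,4], I[3,4]^2, I[4,4].
μ_θ-semistable layers: μ^(1)=43; μ^(2)=19; μ^(3)=-11; μ^(4)=-29; μ^(5)=-41

((0, 0, 0, 4); (0, 1, 0, 0); (0, 1, 1, 0); (3, 0, 0, 0); (0, 0, 2, 0))
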